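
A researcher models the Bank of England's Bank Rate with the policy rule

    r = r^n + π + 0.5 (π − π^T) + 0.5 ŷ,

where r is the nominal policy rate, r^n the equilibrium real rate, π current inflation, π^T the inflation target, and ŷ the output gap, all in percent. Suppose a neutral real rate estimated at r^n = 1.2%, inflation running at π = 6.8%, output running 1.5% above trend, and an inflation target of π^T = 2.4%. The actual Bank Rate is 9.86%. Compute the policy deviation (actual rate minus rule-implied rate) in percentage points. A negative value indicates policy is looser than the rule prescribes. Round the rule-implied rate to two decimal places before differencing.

Output 1.5% above potential → ŷ = 1.5.
r = 1.2 + 6.8 + 0.5 × (6.8 − 2.4) + 0.5 × 1.5
   = 1.2 + 6.8 + 2.2 + 0.75 = 10.95
Deviation = 9.86 − 10.95 = -1.09 pp.

-1.09 pp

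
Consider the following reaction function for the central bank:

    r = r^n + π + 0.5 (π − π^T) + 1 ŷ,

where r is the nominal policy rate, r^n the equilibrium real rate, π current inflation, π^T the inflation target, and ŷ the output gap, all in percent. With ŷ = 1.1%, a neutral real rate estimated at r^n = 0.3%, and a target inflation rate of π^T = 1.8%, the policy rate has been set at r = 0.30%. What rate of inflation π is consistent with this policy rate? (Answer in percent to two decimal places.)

-0.13%

Collecting π: r = r^n + (1 + 0.5) π − 0.5 π^T + 1 ŷ
1.5 π = 0.30 − 0.3 + 0.5 × 1.8 − 1 × 1.1 = -0.2
π = -0.2 / 1.5 = -0.13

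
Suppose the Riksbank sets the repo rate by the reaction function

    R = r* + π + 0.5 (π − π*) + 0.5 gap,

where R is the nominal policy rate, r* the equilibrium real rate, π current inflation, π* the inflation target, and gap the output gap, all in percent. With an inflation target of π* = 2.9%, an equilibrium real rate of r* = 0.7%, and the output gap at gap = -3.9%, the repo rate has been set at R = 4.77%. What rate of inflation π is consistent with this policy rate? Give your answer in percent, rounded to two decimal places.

4.98%

Collecting π: R = r* + (1 + 0.5) π − 0.5 π* + 0.5 gap
1.5 π = 4.77 − 0.7 + 0.5 × 2.9 − 0.5 × (-3.9) = 7.47
π = 7.47 / 1.5 = 4.98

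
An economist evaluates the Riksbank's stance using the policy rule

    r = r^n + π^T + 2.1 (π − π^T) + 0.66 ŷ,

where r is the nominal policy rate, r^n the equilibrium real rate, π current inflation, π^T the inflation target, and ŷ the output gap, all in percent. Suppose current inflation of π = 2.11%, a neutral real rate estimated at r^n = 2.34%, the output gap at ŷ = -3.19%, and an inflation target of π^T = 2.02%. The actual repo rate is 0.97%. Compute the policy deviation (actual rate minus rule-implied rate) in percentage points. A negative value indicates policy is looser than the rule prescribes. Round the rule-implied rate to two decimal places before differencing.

r = 2.34 + 2.02 + 2.1 × (2.11 − 2.02) + 0.66 × (-3.19)
   = 2.34 + 2.02 + 0.189 − 2.1054 = 2.44
Deviation = 0.97 − 2.44 = -1.47 pp.

-1.47 pp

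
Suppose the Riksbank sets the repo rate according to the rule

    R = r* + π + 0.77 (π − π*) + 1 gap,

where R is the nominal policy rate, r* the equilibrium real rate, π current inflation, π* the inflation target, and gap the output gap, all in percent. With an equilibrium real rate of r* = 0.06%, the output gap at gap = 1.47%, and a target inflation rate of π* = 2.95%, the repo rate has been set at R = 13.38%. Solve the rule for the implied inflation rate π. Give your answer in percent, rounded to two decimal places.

7.98%

Collecting π: R = r* + (1 + 0.77) π − 0.77 π* + 1 gap
1.77 π = 13.38 − 0.06 + 0.77 × 2.95 − 1 × 1.47 = 14.1215
π = 14.1215 / 1.77 = 7.98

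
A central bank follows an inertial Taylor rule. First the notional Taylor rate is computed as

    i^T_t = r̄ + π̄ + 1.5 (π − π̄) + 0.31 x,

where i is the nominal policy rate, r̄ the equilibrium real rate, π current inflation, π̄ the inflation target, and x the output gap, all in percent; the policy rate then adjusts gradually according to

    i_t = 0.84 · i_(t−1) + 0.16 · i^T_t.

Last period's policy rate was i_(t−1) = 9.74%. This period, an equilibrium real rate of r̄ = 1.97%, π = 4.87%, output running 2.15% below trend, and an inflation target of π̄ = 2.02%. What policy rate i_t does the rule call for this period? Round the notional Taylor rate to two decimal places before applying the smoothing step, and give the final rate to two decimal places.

Output 2.15% below potential → x = -2.15.
i^T_t = 1.97 + 2.02 + 1.5 × (4.87 − 2.02) + 0.31 × (-2.15)
   = 1.97 + 2.02 + 4.275 − 0.6665 = 7.60
i_t = 0.84 × 9.74 + 0.16 × 7.60 = 8.1816 + 1.216 = 9.40

9.40%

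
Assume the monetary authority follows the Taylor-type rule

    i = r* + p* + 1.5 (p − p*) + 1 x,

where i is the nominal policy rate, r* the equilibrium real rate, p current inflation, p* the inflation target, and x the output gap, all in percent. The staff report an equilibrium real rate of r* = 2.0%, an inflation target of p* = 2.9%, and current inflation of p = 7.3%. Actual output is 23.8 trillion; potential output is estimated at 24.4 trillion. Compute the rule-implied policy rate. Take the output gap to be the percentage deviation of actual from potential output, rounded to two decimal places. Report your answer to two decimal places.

Output gap = 100 × (23.8 − 24.4) / 24.4 = -2.46%.
i = 2.00 + 2.90 + 1.5 × (7.30 − 2.90) + 1 × (-2.46)
   = 2.00 + 2.9 + 6.6 − 2.46 = 9.04

9.04%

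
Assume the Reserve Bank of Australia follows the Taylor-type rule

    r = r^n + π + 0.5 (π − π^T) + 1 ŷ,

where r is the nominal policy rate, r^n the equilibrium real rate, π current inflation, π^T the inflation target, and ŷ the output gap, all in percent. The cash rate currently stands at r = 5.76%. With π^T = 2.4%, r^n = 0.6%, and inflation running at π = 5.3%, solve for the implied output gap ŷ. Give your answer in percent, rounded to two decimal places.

-1.59%

1 ŷ = 5.76 − 0.6 − 5.3 − 0.5 × (5.3 − 2.4) = -1.59
ŷ = -1.59 / 1 = -1.59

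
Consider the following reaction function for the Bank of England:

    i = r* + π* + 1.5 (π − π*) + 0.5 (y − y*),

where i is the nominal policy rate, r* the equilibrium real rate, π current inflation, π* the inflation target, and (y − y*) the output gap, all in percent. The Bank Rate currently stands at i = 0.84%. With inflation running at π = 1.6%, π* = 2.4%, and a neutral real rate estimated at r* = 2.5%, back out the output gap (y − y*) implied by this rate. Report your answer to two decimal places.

-5.72%

0.5 (y − y*) = 0.84 − 2.5 − 2.4 − 1.5 × (1.6 − 2.4) = -2.86
(y − y*) = -2.86 / 0.5 = -5.72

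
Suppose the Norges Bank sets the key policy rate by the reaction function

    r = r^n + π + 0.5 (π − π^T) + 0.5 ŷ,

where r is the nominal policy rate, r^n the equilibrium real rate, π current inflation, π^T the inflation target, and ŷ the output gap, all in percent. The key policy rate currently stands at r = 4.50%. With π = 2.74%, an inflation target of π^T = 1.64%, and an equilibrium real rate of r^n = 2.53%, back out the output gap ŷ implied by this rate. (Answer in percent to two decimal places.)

0.5 ŷ = 4.50 − 2.53 − 2.74 − 0.5 × (2.74 − 1.64) = -1.32
ŷ = -1.32 / 0.5 = -2.64

-2.64%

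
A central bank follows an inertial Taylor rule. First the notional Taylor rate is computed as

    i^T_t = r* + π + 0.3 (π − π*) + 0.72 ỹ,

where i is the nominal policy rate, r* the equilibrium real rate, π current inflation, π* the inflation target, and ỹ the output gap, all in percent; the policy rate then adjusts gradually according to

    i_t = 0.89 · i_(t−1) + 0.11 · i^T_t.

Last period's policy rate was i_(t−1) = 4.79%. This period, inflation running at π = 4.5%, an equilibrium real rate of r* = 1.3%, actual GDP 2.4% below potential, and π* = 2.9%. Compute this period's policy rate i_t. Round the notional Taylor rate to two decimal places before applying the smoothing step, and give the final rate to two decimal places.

4.76%

Output 2.4% below potential → ỹ = -2.4.
i^T_t = 1.3 + 4.5 + 0.3 × (4.5 − 2.9) + 0.72 × (-2.4)
   = 1.3 + 4.5 + 0.48 − 1.728 = 4.55
i_t = 0.89 × 4.79 + 0.11 × 4.55 = 4.2631 + 0.5005 = 4.76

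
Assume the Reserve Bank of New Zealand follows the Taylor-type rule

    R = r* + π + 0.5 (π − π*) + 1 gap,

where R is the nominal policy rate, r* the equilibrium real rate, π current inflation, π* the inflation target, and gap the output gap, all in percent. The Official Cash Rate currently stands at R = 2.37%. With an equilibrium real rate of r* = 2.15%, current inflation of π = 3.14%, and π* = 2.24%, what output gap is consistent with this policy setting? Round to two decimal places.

1 gap = 2.37 − 2.15 − 3.14 − 0.5 × (3.14 − 2.24) = -3.37
gap = -3.37 / 1 = -3.37

-3.37%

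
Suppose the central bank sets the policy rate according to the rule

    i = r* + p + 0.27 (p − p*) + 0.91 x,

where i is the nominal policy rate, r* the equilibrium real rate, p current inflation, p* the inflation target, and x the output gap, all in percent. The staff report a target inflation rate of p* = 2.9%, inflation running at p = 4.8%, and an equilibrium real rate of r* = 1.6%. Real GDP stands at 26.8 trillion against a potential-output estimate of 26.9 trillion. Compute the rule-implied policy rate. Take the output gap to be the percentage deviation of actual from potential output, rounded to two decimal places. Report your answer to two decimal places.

Output gap = 100 × (26.8 − 26.9) / 26.9 = -0.37%.
i = 1.60 + 4.80 + 0.27 × (4.80 − 2.90) + 0.91 × (-0.37)
   = 1.60 + 4.8 + 0.513 − 0.3367 = 6.58

6.58%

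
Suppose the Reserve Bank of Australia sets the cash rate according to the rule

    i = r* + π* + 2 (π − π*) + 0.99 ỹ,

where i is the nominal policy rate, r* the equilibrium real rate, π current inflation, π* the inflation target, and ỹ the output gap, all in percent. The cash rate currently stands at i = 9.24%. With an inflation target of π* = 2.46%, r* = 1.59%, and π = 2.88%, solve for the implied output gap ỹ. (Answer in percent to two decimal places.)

4.39%

0.99 ỹ = 9.24 − 1.59 − 2.46 − 2 × (2.88 − 2.46) = 4.35
ỹ = 4.35 / 0.99 = 4.39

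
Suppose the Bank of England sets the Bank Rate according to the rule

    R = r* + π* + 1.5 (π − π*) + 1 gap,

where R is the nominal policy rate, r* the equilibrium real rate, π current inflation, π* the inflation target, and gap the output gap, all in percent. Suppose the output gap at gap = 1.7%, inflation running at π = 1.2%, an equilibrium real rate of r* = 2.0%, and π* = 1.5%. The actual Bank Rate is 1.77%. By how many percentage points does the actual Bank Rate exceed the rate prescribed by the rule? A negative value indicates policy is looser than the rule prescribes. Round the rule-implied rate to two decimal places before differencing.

R = 2.0 + 1.5 + 1.5 × (1.2 − 1.5) + 1 × 1.7
   = 2.0 + 1.5 − 0.45 + 1.7 = 4.75
Deviation = 1.77 − 4.75 = -2.98 pp.

-2.98 pp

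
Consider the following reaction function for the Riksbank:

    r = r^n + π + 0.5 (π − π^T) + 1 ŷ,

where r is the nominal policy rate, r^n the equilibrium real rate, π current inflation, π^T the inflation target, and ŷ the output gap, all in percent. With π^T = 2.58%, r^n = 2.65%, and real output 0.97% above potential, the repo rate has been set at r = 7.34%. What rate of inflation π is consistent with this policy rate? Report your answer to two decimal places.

3.34%

Output 0.97% above potential → ŷ = 0.97.
Collecting π: r = r^n + (1 + 0.5) π − 0.5 π^T + 1 ŷ
1.5 π = 7.34 − 2.65 + 0.5 × 2.58 − 1 × 0.97 = 5.01
π = 5.01 / 1.5 = 3.34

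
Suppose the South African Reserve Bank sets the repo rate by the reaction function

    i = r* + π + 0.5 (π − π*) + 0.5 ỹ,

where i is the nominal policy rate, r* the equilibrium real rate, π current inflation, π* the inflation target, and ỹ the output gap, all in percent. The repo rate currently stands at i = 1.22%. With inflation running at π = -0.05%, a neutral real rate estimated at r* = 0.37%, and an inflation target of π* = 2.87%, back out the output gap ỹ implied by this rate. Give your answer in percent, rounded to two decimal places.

0.5 ỹ = 1.22 − 0.37 − (-0.05) − 0.5 × ((-0.05) − 2.87) = 2.36
ỹ = 2.36 / 0.5 = 4.72

4.72%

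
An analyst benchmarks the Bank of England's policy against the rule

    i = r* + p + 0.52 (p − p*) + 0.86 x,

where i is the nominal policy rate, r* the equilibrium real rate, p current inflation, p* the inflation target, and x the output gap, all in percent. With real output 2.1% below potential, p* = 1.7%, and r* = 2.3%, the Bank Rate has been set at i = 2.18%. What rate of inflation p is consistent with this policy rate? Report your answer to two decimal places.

Output 2.1% below potential → x = -2.1.
Collecting p: i = r* + (1 + 0.52) p − 0.52 p* + 0.86 x
1.52 p = 2.18 − 2.3 + 0.52 × 1.7 − 0.86 × (-2.1) = 2.57
p = 2.57 / 1.52 = 1.69

1.69%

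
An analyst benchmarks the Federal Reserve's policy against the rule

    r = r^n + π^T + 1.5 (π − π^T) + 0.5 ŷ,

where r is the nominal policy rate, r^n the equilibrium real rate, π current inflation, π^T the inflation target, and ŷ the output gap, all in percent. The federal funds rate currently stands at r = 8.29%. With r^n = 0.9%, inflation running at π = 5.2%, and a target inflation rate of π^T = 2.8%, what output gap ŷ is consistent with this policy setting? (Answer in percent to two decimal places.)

1.98%

0.5 ŷ = 8.29 − 0.9 − 2.8 − 1.5 × (5.2 − 2.8) = 0.99
ŷ = 0.99 / 0.5 = 1.98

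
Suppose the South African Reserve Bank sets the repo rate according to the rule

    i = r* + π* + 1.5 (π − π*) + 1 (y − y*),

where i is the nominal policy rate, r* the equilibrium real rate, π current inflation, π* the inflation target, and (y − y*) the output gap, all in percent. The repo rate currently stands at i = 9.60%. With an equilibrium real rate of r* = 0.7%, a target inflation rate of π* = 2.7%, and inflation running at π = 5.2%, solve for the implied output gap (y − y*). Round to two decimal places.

1 (y − y*) = 9.60 − 0.7 − 2.7 − 1.5 × (5.2 − 2.7) = 2.45
(y − y*) = 2.45 / 1 = 2.45

2.45%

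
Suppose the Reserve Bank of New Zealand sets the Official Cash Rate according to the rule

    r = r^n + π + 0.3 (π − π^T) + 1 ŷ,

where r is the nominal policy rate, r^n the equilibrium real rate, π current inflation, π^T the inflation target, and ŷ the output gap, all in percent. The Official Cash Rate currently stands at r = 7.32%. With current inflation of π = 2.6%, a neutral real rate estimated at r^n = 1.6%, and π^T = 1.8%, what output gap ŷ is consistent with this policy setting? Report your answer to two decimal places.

2.88%

1 ŷ = 7.32 − 1.6 − 2.6 − 0.3 × (2.6 − 1.8) = 2.88
ŷ = 2.88 / 1 = 2.88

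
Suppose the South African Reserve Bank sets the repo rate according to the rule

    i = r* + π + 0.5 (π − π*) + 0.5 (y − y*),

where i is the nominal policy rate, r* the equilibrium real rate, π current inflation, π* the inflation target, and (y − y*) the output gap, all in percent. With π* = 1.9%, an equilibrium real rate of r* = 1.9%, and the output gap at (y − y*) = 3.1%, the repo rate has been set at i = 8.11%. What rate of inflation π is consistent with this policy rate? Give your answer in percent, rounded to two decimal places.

3.74%

Collecting π: i = r* + (1 + 0.5) π − 0.5 π* + 0.5 (y − y*)
1.5 π = 8.11 − 1.9 + 0.5 × 1.9 − 0.5 × 3.1 = 5.61
π = 5.61 / 1.5 = 3.74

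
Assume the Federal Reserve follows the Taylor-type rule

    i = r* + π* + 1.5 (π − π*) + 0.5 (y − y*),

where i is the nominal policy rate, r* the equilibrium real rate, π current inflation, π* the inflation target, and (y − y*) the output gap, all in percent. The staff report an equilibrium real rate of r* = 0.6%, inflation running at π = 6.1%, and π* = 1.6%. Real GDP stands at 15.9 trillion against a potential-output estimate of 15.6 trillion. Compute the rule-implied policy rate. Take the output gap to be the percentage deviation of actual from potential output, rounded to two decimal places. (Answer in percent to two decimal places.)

Output gap = 100 × (15.9 − 15.6) / 15.6 = 1.92%.
i = 0.60 + 1.60 + 1.5 × (6.10 − 1.60) + 0.5 × 1.92
   = 0.60 + 1.6 + 6.75 + 0.96 = 9.91

9.91%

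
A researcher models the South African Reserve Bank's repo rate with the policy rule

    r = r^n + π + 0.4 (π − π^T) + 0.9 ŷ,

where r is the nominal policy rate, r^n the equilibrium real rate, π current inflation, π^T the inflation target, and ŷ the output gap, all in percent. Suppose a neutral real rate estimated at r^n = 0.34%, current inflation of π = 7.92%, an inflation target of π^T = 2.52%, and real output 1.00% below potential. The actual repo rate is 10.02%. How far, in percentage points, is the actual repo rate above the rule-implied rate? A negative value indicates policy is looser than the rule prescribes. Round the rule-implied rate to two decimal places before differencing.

0.50 pp

Output 1.00% below potential → ŷ = -1.00.
r = 0.34 + 7.92 + 0.4 × (7.92 − 2.52) + 0.9 × (-1.00)
   = 0.34 + 7.92 + 2.16 − 0.9 = 9.52
Deviation = 10.02 − 9.52 = 0.50 pp.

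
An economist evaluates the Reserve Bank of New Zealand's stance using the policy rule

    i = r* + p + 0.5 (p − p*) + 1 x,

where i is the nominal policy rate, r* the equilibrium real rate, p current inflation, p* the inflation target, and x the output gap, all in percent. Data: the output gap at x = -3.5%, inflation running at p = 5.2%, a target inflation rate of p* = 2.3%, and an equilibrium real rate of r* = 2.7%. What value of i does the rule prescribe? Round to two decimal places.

i = 2.7 + 5.2 + 0.5 × (5.2 − 2.3) + 1 × (-3.5)
   = 2.7 + 5.2 + 1.45 − 3.5 = 5.85

5.85%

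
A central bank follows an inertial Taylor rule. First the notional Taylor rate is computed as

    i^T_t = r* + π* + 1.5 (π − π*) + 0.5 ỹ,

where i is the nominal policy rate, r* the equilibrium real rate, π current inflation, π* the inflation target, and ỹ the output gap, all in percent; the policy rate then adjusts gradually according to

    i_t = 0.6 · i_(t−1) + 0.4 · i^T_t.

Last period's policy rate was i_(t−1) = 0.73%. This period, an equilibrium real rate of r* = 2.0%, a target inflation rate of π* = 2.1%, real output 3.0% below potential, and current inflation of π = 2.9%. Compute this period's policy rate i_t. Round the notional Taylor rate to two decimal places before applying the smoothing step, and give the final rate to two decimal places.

Output 3.0% below potential → ỹ = -3.0.
i^T_t = 2.0 + 2.1 + 1.5 × (2.9 − 2.1) + 0.5 × (-3.0)
   = 2.0 + 2.1 + 1.2 − 1.5 = 3.80
i_t = 0.6 × 0.73 + 0.4 × 3.80 = 0.438 + 1.52 = 1.96

1.96%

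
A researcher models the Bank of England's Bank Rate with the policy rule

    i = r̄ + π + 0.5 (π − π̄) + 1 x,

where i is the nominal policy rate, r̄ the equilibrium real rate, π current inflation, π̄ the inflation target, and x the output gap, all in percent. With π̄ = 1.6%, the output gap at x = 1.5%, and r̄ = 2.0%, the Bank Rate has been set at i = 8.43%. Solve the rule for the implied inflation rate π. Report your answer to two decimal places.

Collecting π: i = r̄ + (1 + 0.5) π − 0.5 π̄ + 1 x
1.5 π = 8.43 − 2.0 + 0.5 × 1.6 − 1 × 1.5 = 5.73
π = 5.73 / 1.5 = 3.82

3.82%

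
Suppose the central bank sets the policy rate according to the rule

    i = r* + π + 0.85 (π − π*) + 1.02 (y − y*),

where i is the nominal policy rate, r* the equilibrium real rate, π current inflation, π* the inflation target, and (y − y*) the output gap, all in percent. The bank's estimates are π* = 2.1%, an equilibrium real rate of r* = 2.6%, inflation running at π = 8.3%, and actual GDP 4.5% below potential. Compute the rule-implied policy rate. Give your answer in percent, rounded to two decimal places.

11.58%

Output 4.5% below potential → (y − y*) = -4.5.
i = 2.6 + 8.3 + 0.85 × (8.3 − 2.1) + 1.02 × (-4.5)
   = 2.6 + 8.3 + 5.27 − 4.59 = 11.58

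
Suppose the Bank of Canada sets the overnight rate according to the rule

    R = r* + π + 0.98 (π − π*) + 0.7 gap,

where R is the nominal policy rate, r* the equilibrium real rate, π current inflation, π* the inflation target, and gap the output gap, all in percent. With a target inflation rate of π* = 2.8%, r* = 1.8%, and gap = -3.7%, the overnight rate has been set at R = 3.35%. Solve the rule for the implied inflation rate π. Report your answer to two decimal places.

Collecting π: R = r* + (1 + 0.98) π − 0.98 π* + 0.7 gap
1.98 π = 3.35 − 1.8 + 0.98 × 2.8 − 0.7 × (-3.7) = 6.884
π = 6.884 / 1.98 = 3.48

3.48%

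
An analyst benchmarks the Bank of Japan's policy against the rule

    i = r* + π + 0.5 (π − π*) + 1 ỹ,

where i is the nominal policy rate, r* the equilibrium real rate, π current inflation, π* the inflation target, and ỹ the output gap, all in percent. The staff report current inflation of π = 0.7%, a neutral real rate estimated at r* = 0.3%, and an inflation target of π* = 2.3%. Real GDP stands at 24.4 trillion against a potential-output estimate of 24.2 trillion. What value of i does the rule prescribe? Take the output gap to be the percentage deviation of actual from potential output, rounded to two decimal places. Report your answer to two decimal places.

1.03%

Output gap = 100 × (24.4 − 24.2) / 24.2 = 0.83%.
i = 0.30 + 0.70 + 0.5 × (0.70 − 2.30) + 1 × 0.83
   = 0.30 + 0.7 − 0.8 + 0.83 = 1.03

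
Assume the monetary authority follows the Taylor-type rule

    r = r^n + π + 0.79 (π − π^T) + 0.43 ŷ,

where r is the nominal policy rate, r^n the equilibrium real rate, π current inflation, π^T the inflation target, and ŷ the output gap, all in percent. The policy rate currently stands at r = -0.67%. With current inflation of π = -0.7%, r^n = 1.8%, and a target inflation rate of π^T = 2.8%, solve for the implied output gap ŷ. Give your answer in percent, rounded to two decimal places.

2.31%

0.43 ŷ = -0.67 − 1.8 − (-0.7) − 0.79 × ((-0.7) − 2.8) = 0.995
ŷ = 0.995 / 0.43 = 2.31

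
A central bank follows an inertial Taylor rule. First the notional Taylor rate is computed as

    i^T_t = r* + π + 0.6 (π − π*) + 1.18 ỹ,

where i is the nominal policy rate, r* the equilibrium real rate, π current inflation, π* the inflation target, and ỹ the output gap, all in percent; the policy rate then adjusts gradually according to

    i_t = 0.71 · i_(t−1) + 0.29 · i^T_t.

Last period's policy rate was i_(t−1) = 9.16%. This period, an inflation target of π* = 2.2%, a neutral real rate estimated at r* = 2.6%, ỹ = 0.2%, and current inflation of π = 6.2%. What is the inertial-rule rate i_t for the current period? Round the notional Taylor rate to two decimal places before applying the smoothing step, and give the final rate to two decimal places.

9.82%

i^T_t = 2.6 + 6.2 + 0.6 × (6.2 − 2.2) + 1.18 × 0.2
   = 2.6 + 6.2 + 2.4 + 0.236 = 11.44
i_t = 0.71 × 9.16 + 0.29 × 11.44 = 6.5036 + 3.3176 = 9.82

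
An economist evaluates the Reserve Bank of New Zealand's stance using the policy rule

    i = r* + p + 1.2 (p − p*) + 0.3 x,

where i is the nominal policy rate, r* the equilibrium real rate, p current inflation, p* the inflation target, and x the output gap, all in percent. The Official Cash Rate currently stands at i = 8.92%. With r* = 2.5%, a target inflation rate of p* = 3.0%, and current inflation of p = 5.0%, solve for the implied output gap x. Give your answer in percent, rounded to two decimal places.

0.3 x = 8.92 − 2.5 − 5.0 − 1.2 × (5.0 − 3.0) = -0.98
x = -0.98 / 0.3 = -3.27

-3.27%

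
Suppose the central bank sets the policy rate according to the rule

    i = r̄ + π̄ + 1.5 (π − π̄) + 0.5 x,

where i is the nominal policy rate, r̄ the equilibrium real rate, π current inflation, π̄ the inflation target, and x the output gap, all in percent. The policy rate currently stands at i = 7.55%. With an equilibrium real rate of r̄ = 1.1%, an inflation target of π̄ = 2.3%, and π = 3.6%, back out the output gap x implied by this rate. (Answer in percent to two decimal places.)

0.5 x = 7.55 − 1.1 − 2.3 − 1.5 × (3.6 − 2.3) = 2.2
x = 2.2 / 0.5 = 4.40

4.40%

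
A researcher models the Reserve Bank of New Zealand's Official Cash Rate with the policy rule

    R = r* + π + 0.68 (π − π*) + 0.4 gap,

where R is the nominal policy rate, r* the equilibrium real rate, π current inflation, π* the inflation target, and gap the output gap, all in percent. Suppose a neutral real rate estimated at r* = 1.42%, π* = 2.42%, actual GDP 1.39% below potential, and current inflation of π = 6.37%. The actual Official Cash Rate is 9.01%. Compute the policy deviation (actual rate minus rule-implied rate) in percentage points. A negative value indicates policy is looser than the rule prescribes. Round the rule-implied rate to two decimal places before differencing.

Output 1.39% below potential → gap = -1.39.
R = 1.42 + 6.37 + 0.68 × (6.37 − 2.42) + 0.4 × (-1.39)
   = 1.42 + 6.37 + 2.686 − 0.556 = 9.92
Deviation = 9.01 − 9.92 = -0.91 pp.

-0.91 pp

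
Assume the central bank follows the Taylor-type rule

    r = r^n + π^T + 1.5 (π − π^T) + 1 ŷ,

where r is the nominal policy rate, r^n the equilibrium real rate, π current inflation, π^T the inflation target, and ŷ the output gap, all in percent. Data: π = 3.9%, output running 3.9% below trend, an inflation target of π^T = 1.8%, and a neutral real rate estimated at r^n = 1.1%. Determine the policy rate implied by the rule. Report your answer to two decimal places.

2.15%

Output 3.9% below potential → ŷ = -3.9.
r = 1.1 + 1.8 + 1.5 × (3.9 − 1.8) + 1 × (-3.9)
   = 1.1 + 1.8 + 3.15 − 3.9 = 2.15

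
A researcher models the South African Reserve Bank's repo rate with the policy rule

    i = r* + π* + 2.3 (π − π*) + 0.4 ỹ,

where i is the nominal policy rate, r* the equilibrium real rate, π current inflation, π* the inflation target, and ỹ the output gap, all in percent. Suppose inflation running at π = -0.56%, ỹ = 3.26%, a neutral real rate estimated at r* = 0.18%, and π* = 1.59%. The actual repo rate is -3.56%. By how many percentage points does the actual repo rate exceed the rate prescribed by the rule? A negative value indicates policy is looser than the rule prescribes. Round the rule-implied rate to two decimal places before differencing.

-1.69 pp

i = 0.18 + 1.59 + 2.3 × (-0.56 − 1.59) + 0.4 × 3.26
   = 0.18 + 1.59 − 4.945 + 1.304 = -1.87
Deviation = -3.56 − (-1.87) = -1.69 pp.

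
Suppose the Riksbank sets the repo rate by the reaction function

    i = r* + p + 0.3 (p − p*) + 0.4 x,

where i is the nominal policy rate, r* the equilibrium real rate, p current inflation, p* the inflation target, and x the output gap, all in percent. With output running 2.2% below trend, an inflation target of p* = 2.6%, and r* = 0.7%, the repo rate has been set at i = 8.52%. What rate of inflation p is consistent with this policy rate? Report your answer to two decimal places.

Output 2.2% below potential → x = -2.2.
Collecting p: i = r* + (1 + 0.3) p − 0.3 p* + 0.4 x
1.3 p = 8.52 − 0.7 + 0.3 × 2.6 − 0.4 × (-2.2) = 9.48
p = 9.48 / 1.3 = 7.29

7.29%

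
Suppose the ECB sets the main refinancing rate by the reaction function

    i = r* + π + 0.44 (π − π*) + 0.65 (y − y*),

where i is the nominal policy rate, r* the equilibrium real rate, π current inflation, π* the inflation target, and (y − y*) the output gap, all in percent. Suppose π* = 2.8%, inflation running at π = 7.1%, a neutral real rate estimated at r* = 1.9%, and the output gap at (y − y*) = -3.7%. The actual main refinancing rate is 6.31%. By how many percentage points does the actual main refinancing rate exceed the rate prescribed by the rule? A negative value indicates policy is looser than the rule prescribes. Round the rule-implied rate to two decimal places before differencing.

i = 1.9 + 7.1 + 0.44 × (7.1 − 2.8) + 0.65 × (-3.7)
   = 1.9 + 7.1 + 1.892 − 2.405 = 8.49
Deviation = 6.31 − 8.49 = -2.18 pp.

-2.18 pp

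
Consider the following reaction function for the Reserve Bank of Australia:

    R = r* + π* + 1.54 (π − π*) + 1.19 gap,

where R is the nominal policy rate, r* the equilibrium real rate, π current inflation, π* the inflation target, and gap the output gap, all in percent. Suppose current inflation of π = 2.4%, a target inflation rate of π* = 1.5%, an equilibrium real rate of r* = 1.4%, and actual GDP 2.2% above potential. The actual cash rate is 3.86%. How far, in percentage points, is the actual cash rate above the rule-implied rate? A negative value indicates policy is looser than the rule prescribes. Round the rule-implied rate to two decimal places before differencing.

-3.04 pp

Output 2.2% above potential → gap = 2.2.
R = 1.4 + 1.5 + 1.54 × (2.4 − 1.5) + 1.19 × 2.2
   = 1.4 + 1.5 + 1.386 + 2.618 = 6.90
Deviation = 3.86 − 6.90 = -3.04 pp.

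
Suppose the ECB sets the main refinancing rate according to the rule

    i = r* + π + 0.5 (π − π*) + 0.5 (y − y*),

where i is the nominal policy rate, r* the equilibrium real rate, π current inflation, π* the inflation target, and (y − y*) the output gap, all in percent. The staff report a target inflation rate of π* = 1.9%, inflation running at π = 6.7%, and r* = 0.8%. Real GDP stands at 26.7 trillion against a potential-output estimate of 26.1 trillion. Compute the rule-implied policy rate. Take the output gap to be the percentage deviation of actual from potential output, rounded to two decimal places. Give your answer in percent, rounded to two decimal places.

11.05%

Output gap = 100 × (26.7 − 26.1) / 26.1 = 2.30%.
i = 0.80 + 6.70 + 0.5 × (6.70 − 1.90) + 0.5 × 2.30
   = 0.80 + 6.7 + 2.4 + 1.15 = 11.05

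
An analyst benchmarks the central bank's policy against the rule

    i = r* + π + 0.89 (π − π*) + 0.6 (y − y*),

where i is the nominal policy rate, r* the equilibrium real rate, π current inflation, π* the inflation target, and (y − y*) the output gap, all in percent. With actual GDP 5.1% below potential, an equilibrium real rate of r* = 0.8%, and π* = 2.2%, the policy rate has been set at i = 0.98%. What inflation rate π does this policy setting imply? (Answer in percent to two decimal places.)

Output 5.1% below potential → (y − y*) = -5.1.
Collecting π: i = r* + (1 + 0.89) π − 0.89 π* + 0.6 (y − y*)
1.89 π = 0.98 − 0.8 + 0.89 × 2.2 − 0.6 × (-5.1) = 5.198
π = 5.198 / 1.89 = 2.75

2.75%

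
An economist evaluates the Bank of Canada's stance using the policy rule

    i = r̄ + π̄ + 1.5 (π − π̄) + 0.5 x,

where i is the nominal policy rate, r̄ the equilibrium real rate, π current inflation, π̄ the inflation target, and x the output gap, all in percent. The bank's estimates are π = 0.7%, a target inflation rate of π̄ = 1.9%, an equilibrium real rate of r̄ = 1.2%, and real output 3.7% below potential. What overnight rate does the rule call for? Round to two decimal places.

-0.55%

Output 3.7% below potential → x = -3.7.
i = 1.2 + 1.9 + 1.5 × (0.7 − 1.9) + 0.5 × (-3.7)
   = 1.2 + 1.9 − 1.8 − 1.85 = -0.55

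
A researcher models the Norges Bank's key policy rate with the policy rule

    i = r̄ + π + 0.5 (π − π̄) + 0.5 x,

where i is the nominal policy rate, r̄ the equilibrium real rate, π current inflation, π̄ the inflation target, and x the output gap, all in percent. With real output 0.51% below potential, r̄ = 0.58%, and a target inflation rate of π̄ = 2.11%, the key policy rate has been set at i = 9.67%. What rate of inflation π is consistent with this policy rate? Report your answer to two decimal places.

6.93%

Output 0.51% below potential → x = -0.51.
Collecting π: i = r̄ + (1 + 0.5) π − 0.5 π̄ + 0.5 x
1.5 π = 9.67 − 0.58 + 0.5 × 2.11 − 0.5 × (-0.51) = 10.4
π = 10.4 / 1.5 = 6.93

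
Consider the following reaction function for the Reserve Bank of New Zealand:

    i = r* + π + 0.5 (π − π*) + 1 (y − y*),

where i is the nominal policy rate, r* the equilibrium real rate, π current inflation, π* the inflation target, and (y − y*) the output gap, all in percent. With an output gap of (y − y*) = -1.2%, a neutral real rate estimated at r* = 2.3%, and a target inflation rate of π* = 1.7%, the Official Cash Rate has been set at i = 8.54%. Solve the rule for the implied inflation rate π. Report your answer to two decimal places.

5.53%

Collecting π: i = r* + (1 + 0.5) π − 0.5 π* + 1 (y − y*)
1.5 π = 8.54 − 2.3 + 0.5 × 1.7 − 1 × (-1.2) = 8.29
π = 8.29 / 1.5 = 5.53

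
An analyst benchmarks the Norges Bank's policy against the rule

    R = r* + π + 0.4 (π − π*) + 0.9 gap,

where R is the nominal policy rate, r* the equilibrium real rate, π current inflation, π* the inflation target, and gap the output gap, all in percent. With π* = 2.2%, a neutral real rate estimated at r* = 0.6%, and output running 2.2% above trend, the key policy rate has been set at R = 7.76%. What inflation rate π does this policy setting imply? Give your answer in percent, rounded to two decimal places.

Output 2.2% above potential → gap = 2.2.
Collecting π: R = r* + (1 + 0.4) π − 0.4 π* + 0.9 gap
1.4 π = 7.76 − 0.6 + 0.4 × 2.2 − 0.9 × 2.2 = 6.06
π = 6.06 / 1.4 = 4.33

4.33%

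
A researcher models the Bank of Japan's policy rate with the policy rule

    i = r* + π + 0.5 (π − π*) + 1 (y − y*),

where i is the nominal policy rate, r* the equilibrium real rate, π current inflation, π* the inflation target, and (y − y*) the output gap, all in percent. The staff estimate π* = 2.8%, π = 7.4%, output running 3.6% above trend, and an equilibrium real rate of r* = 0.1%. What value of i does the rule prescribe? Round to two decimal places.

13.40%

Output 3.6% above potential → (y − y*) = 3.6.
i = 0.1 + 7.4 + 0.5 × (7.4 − 2.8) + 1 × 3.6
   = 0.1 + 7.4 + 2.3 + 3.6 = 13.40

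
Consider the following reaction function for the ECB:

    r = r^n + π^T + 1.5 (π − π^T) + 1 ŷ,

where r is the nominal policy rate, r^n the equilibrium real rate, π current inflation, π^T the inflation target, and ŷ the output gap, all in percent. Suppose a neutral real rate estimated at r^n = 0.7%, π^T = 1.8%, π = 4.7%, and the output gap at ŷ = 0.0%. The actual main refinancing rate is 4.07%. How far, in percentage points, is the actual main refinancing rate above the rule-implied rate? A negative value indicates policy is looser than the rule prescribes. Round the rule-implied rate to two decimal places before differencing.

-2.78 pp

r = 0.7 + 1.8 + 1.5 × (4.7 − 1.8) + 1 × 0.0
   = 0.7 + 1.8 + 4.35 + 0 = 6.85
Deviation = 4.07 − 6.85 = -2.78 pp.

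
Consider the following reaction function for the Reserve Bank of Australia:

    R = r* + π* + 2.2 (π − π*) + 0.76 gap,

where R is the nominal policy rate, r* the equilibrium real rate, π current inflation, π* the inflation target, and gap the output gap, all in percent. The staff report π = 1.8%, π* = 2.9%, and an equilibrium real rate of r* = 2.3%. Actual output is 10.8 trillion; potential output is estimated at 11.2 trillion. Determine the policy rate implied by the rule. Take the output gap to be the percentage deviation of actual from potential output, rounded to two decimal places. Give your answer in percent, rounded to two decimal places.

0.07%

Output gap = 100 × (10.8 − 11.2) / 11.2 = -3.57%.
R = 2.30 + 2.90 + 2.2 × (1.80 − 2.90) + 0.76 × (-3.57)
   = 2.30 + 2.9 − 2.42 − 2.7132 = 0.07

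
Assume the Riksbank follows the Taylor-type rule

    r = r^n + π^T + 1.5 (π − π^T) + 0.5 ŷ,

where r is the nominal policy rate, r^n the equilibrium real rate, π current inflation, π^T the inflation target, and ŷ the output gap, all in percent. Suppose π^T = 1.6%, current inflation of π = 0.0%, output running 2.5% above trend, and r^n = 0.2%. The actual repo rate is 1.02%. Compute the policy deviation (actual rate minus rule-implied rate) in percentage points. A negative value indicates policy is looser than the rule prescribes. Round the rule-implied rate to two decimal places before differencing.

Output 2.5% above potential → ŷ = 2.5.
r = 0.2 + 1.6 + 1.5 × (0.0 − 1.6) + 0.5 × 2.5
   = 0.2 + 1.6 − 2.4 + 1.25 = 0.65
Deviation = 1.02 − 0.65 = 0.37 pp.

0.37 pp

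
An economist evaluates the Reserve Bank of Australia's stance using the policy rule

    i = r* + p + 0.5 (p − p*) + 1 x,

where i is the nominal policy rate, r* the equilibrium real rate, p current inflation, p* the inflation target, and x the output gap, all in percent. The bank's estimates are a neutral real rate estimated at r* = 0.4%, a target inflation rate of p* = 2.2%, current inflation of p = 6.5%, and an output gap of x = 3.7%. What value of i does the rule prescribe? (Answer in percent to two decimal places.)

i = 0.4 + 6.5 + 0.5 × (6.5 − 2.2) + 1 × 3.7
   = 0.4 + 6.5 + 2.15 + 3.7 = 12.75

12.75%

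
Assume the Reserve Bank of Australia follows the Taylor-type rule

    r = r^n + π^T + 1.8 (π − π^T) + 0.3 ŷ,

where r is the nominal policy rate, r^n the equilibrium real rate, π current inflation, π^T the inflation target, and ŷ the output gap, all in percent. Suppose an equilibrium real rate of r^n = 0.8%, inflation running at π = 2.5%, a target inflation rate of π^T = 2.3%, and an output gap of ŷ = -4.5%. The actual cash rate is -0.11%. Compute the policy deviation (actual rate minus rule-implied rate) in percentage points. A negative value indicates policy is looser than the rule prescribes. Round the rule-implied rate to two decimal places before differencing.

-2.22 pp

r = 0.8 + 2.3 + 1.8 × (2.5 − 2.3) + 0.3 × (-4.5)
   = 0.8 + 2.3 + 0.36 − 1.35 = 2.11
Deviation = -0.11 − 2.11 = -2.22 pp.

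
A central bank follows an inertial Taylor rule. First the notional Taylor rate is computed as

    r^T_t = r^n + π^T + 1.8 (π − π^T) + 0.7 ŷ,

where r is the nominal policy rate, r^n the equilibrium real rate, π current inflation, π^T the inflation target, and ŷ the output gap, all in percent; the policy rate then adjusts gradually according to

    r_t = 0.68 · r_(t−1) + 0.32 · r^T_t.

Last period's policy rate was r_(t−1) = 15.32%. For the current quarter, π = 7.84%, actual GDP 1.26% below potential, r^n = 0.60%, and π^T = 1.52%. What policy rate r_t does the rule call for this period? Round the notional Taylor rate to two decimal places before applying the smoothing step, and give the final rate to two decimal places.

Output 1.26% below potential → ŷ = -1.26.
r^T_t = 0.60 + 1.52 + 1.8 × (7.84 − 1.52) + 0.7 × (-1.26)
   = 0.60 + 1.52 + 11.376 − 0.882 = 12.61
r_t = 0.68 × 15.32 + 0.32 × 12.61 = 10.4176 + 4.0352 = 14.45

14.45%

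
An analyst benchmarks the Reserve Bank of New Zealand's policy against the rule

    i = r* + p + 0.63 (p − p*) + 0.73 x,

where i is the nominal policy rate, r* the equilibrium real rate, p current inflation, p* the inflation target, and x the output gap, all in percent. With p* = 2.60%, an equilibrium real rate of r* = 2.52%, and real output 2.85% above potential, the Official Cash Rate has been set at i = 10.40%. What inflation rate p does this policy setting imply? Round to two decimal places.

4.56%

Output 2.85% above potential → x = 2.85.
Collecting p: i = r* + (1 + 0.63) p − 0.63 p* + 0.73 x
1.63 p = 10.40 − 2.52 + 0.63 × 2.60 − 0.73 × 2.85 = 7.4375
p = 7.4375 / 1.63 = 4.56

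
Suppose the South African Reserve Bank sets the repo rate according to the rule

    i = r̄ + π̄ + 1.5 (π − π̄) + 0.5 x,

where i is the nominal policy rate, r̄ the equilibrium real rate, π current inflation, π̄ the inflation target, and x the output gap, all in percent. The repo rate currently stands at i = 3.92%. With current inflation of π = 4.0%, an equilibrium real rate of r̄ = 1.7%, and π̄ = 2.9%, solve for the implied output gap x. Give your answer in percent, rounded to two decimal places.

-4.66%

0.5 x = 3.92 − 1.7 − 2.9 − 1.5 × (4.0 − 2.9) = -2.33
x = -2.33 / 0.5 = -4.66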